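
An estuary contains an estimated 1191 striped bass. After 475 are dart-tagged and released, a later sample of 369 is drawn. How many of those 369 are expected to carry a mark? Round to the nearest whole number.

Expected recaptures E[R] = M·C / N.
E[R] = 475 × 369 / 1191 = 175275 / 1191 ≈ 147.2 → 147

expected recaptures ≈ 147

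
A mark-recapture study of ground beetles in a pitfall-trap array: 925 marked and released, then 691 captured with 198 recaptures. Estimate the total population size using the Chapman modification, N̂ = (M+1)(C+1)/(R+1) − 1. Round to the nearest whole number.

N ≈ 3219

N̂ = (925+1)(691+1)/(198+1) − 1 = 926·692/199 − 1
= 640792/199 − 1 ≈ 3220.1 − 1 ≈ 3219.1 → 3219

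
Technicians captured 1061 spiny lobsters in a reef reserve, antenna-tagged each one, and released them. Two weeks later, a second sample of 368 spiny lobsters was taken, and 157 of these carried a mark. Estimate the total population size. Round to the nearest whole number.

N ≈ 2487

N = (1061 × 368) / 157 = 390448 / 157 ≈ 2486.9 → 2487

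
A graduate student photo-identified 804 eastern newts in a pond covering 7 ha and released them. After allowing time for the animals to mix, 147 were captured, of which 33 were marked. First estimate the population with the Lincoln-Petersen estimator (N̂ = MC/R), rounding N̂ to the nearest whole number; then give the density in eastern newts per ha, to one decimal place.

density ≈ 511.6 eastern newts per ha

N̂ = 804·147/33 = 118188/33 ≈ 3581.45 → 3581
Density = N̂ / area = 3581 / 7 ≈ 511.57 → 511.6 per ha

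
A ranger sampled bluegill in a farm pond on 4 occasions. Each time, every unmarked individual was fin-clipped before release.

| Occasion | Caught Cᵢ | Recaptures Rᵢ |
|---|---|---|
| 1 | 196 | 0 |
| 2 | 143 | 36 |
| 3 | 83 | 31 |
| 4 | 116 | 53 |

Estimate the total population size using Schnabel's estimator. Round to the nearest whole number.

Marked at large before each occasion: Mᵢ = Σⱼ<ᵢ (Cⱼ − Rⱼ) → M1=0, M2=196, M3=303, M4=355
Σ MᵢCᵢ = 0·196 + 196·143 + 303·83 + 355·116 = 0 + 28028 + 25149 + 41180 = 94357
Σ Rᵢ = 0 + 36 + 31 + 53 = 120
N̂ = 94357 / 120 ≈ 786.3 → 786

N ≈ 786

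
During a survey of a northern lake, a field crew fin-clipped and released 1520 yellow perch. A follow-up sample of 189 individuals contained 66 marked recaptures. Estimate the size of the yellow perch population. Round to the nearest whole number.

N ≈ 4353

The marked fraction in the recapture sample should equal the marked fraction in the population: 66/189 = 1520/N.
N = (1520 × 189) / 66 = 287280 / 66 ≈ 4352.7 → 4353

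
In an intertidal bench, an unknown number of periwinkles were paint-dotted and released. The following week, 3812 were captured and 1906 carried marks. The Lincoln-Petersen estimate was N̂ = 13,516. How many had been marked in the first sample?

From N = M·C/R: M = N·R / C = 13516·1906 / 3812 = 25761496 / 3812 = 6758.

M = 6758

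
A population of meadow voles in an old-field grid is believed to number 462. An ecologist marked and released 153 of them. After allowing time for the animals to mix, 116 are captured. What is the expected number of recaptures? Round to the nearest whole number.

expected recaptures ≈ 38

Expected recaptures E[R] = M·C / N.
E[R] = 153 × 116 / 462 = 17748 / 462 ≈ 38.4 → 38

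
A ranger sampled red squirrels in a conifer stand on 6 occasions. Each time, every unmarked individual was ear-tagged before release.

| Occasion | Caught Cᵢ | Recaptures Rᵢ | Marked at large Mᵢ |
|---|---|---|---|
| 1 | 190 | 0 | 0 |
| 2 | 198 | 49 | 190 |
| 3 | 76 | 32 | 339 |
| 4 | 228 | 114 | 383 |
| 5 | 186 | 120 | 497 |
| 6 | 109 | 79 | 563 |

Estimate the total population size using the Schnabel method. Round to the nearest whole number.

N ≈ 773

Σ MᵢCᵢ = 0·190 + 190·198 + 339·76 + 383·228 + 497·186 + 563·109 = 0 + 37620 + 25764 + 87324 + 92442 + 61367 = 304517
Σ Rᵢ = 0 + 49 + 32 + 114 + 120 + 79 = 394
N̂ = 304517 / 394 ≈ 772.9 → 773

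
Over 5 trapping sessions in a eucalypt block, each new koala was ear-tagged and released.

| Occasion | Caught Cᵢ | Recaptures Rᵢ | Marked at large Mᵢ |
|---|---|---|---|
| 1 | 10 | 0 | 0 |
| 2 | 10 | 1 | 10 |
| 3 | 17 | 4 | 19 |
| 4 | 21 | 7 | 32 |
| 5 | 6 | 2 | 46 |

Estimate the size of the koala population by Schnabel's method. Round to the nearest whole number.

N ≈ 98

Σ MᵢCᵢ = 0·10 + 10·10 + 19·17 + 32·21 + 46·6 = 0 + 100 + 323 + 672 + 276 = 1371
Σ Rᵢ = 0 + 1 + 4 + 7 + 2 = 14
N̂ = 1371 / 14 ≈ 97.9 → 98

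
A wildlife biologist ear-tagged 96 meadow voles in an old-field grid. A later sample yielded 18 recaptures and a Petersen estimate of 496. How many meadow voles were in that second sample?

From N = M·C/R: C = N·R / M = 496·18 / 96 = 8928 / 96 = 93.

C = 93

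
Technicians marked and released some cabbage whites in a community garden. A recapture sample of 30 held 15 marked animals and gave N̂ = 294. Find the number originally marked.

From N = M·C/R: M = N·R / C = 294·15 / 30 = 4410 / 30 = 147.

M = 147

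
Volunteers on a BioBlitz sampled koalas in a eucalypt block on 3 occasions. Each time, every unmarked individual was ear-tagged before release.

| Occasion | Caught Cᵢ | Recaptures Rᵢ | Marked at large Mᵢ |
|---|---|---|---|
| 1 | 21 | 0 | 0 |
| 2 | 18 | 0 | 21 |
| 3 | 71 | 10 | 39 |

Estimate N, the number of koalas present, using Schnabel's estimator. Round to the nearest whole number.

N ≈ 315

Σ MᵢCᵢ = 0·21 + 21·18 + 39·71 = 0 + 378 + 2769 = 3147
Σ Rᵢ = 0 + 0 + 10 = 10
N̂ = 3147 / 10 ≈ 314.7 → 315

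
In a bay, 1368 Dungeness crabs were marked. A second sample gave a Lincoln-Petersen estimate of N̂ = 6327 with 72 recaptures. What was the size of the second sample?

From N = M·C/R: C = N·R / M = 6327·72 / 1368 = 455544 / 1368 = 333.

C = 333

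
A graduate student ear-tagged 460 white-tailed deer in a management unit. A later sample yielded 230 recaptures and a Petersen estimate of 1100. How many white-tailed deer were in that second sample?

C = 550

From N = M·C/R: C = N·R / M = 1100·230 / 460 = 253000 / 460 = 550.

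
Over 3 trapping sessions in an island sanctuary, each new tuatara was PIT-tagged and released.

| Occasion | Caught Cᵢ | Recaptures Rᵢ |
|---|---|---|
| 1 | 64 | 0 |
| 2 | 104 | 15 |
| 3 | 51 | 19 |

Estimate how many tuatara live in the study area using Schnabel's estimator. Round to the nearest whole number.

Marked at large before each occasion: Mᵢ = Σⱼ<ᵢ (Cⱼ − Rⱼ) → M1=0, M2=64, M3=153
Σ MᵢCᵢ = 0·64 + 64·104 + 153·51 = 0 + 6656 + 7803 = 14459
Σ Rᵢ = 0 + 15 + 19 = 34
N̂ = 14459 / 34 ≈ 425.3 → 425

N ≈ 425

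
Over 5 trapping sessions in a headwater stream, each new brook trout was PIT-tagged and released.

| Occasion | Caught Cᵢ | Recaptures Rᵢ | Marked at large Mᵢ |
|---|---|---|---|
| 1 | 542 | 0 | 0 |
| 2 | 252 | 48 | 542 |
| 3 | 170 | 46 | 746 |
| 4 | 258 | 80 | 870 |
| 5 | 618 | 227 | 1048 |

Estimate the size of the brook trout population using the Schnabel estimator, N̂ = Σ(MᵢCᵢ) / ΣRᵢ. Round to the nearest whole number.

Σ MᵢCᵢ = 0·542 + 542·252 + 746·170 + 870·258 + 1048·618 = 0 + 136584 + 126820 + 224460 + 647664 = 1135528
Σ Rᵢ = 0 + 48 + 46 + 80 + 227 = 401
N̂ = 1135528 / 401 ≈ 2831.7 → 2832

N ≈ 2832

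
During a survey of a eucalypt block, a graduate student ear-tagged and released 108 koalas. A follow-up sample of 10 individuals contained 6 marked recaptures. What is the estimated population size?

N = (108 × 10) / 6 = 1080 / 6 = 180

N = 180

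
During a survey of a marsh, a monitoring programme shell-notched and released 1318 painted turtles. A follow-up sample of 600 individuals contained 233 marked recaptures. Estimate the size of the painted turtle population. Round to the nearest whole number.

N ≈ 3394

If marked individuals mix randomly, R/C ≈ M/N, giving N ≈ M·C/R.
N = (1318 × 600) / 233 = 790800 / 233 ≈ 3394.0 → 3394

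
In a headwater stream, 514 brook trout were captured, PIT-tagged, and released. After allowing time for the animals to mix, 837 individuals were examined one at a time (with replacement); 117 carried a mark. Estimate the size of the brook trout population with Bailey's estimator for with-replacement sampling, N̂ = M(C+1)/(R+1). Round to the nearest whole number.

N̂ = 514·(837+1)/(117+1) = 514·838/118 = 430732/118 ≈ 3650.3 → 3650

N ≈ 3650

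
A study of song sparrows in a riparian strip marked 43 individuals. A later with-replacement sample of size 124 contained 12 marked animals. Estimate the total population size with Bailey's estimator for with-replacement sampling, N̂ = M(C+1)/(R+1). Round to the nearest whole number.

N ≈ 413

N̂ = 43·(124+1)/(12+1) = 43·125/13 = 5375/13 ≈ 413.46 → 413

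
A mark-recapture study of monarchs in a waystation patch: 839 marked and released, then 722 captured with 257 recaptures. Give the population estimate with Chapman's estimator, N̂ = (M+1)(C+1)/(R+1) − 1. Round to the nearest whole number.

N̂ = (839+1)(722+1)/(257+1) − 1 = 840·723/258 − 1
= 607320/258 − 1 ≈ 2354.0 − 1 ≈ 2353.0 → 2353

N ≈ 2353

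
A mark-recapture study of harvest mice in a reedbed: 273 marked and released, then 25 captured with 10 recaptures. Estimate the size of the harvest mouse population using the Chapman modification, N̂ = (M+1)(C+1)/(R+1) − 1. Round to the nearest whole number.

N̂ = (273+1)(25+1)/(10+1) − 1 = 274·26/11 − 1
= 7124/11 − 1 ≈ 647.6 − 1 ≈ 646.6 → 647

N ≈ 647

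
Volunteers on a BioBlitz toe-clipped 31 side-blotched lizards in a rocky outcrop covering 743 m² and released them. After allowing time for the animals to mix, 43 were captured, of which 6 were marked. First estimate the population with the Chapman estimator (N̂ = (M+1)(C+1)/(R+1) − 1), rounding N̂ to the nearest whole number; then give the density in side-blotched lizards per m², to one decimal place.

density ≈ 0.3 side-blotched lizards per m²

N̂ = 32·44/7 − 1 = 1408/7 − 1 ≈ 200.1 → 200
Density = N̂ / area = 200 / 743 ≈ 0.27 → 0.3 per m²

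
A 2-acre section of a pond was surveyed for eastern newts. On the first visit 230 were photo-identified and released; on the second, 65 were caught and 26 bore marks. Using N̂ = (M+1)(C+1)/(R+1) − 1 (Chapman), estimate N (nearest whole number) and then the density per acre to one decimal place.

N̂ = 231·66/27 − 1 = 15246/27 − 1 ≈ 563.7 → 564
Density = N̂ / area = 564 / 2 = 282.0 per acre

density ≈ 282.0 eastern newts per acre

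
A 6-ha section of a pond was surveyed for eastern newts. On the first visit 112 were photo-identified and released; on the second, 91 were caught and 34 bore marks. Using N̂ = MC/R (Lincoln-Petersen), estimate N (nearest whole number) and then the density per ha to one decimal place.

N̂ = 112·91/34 = 10192/34 ≈ 299.8 → 300
Density = N̂ / area = 300 / 6 = 50.0 per ha

density ≈ 50.0 eastern newts per ha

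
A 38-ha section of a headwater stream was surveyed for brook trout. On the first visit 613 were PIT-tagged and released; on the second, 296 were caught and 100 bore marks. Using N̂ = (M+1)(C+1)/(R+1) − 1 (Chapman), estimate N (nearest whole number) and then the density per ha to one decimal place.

density ≈ 47.5 brook trout per ha

N̂ = 614·297/101 − 1 = 182358/101 − 1 ≈ 1804.5 → 1805
Density = N̂ / area = 1805 / 38 ≈ 47.50 → 47.5 per ha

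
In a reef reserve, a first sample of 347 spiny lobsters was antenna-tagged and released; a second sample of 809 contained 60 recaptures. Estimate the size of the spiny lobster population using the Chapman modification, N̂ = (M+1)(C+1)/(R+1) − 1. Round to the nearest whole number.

N̂ = (347+1)(809+1)/(60+1) − 1 = 348·810/61 − 1
= 281880/61 − 1 ≈ 4621.0 − 1 ≈ 4620.0 → 4620

N ≈ 4620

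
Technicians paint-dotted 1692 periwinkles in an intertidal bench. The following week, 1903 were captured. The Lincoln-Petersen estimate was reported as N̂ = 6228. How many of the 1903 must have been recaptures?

From N = M·C/R: R = M·C / N = 1692·1903 / 6228 = 3219876 / 6228 = 517.

R = 517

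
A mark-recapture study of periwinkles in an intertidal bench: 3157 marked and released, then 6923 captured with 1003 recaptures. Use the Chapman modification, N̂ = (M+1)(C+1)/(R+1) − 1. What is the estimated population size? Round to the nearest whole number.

N̂ = (3157+1)(6923+1)/(1003+1) − 1 = 3158·6924/1004 − 1
= 21865992/1004 − 1 ≈ 21778.9 − 1 ≈ 21777.9 → 21778

N ≈ 21,778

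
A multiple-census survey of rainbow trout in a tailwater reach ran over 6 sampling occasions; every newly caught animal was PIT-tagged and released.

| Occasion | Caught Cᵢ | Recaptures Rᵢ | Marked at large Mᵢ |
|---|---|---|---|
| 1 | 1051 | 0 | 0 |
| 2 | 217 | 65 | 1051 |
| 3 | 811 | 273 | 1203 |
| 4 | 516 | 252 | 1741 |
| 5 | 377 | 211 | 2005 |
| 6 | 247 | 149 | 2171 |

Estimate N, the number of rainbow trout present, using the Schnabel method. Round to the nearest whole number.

N ≈ 3573

Σ MᵢCᵢ = 0·1051 + 1051·217 + 1203·811 + 1741·516 + 2005·377 + 2171·247 = 0 + 228067 + 975633 + 898356 + 755885 + 536237 = 3394178
Σ Rᵢ = 0 + 65 + 273 + 252 + 211 + 149 = 950
N̂ = 3394178 / 950 ≈ 3572.8 → 3573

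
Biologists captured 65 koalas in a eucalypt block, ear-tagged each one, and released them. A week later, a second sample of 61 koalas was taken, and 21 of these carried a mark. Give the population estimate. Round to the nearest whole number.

N ≈ 189

N = (65 × 61) / 21 = 3965 / 21 ≈ 188.8 → 189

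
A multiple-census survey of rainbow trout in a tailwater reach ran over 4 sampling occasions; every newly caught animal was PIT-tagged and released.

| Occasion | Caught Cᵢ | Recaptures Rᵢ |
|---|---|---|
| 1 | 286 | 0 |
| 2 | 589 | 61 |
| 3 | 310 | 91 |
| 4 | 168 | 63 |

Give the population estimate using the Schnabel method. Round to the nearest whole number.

N ≈ 2764

Marked at large before each occasion: Mᵢ = Σⱼ<ᵢ (Cⱼ − Rⱼ) → M1=0, M2=286, M3=814, M4=1033
Σ MᵢCᵢ = 0·286 + 286·589 + 814·310 + 1033·168 = 0 + 168454 + 252340 + 173544 = 594338
Σ Rᵢ = 0 + 61 + 91 + 63 = 215
N̂ = 594338 / 215 ≈ 2764.4 → 2764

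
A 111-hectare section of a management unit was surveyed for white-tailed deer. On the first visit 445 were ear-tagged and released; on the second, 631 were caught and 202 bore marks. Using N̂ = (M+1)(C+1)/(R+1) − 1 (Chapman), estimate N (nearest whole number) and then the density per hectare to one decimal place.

N̂ = 446·632/203 − 1 = 281872/203 − 1 ≈ 1387.5 → 1388
Density = N̂ / area = 1388 / 111 ≈ 12.50 → 12.5 per hectare

density ≈ 12.5 white-tailed deer per hectare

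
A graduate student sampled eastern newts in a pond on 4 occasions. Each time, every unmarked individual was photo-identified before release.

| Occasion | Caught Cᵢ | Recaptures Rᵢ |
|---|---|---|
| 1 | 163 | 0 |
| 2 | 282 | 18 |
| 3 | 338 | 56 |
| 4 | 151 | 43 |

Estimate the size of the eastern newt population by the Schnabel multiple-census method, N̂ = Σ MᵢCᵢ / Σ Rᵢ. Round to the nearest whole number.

N ≈ 2541

Marked at large before each occasion: Mᵢ = Σⱼ<ᵢ (Cⱼ − Rⱼ) → M1=0, M2=163, M3=427, M4=709
Σ MᵢCᵢ = 0·163 + 163·282 + 427·338 + 709·151 = 0 + 45966 + 144326 + 107059 = 297351
Σ Rᵢ = 0 + 18 + 56 + 43 = 117
N̂ = 297351 / 117 ≈ 2541.46 → 2541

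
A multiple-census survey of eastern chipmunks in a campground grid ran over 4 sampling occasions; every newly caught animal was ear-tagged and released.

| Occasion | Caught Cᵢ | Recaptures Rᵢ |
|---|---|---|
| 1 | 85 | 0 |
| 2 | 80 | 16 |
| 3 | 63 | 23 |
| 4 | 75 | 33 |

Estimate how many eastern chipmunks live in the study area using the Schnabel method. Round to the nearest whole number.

N ≈ 422

Marked at large before each occasion: Mᵢ = Σⱼ<ᵢ (Cⱼ − Rⱼ) → M1=0, M2=85, M3=149, M4=189
Σ MᵢCᵢ = 0·85 + 85·80 + 149·63 + 189·75 = 0 + 6800 + 9387 + 14175 = 30362
Σ Rᵢ = 0 + 16 + 23 + 33 = 72
N̂ = 30362 / 72 ≈ 421.7 → 422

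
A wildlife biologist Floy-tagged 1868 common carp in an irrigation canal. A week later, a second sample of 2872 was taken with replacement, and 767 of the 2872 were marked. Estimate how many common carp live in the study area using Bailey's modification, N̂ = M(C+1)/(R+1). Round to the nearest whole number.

N ≈ 6988

N̂ = 1868·(2872+1)/(767+1) = 1868·2873/768 = 5366764/768 ≈ 6988.0 → 6988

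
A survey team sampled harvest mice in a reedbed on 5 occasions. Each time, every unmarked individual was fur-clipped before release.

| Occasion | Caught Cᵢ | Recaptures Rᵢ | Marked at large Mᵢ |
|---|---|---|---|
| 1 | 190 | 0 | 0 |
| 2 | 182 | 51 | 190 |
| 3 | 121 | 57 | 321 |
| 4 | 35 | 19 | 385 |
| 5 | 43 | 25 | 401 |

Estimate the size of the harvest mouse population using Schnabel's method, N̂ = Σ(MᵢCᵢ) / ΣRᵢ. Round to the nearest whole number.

Σ MᵢCᵢ = 0·190 + 190·182 + 321·121 + 385·35 + 401·43 = 0 + 34580 + 38841 + 13475 + 17243 = 104139
Σ Rᵢ = 0 + 51 + 57 + 19 + 25 = 152
N̂ = 104139 / 152 ≈ 685.1 → 685

N ≈ 685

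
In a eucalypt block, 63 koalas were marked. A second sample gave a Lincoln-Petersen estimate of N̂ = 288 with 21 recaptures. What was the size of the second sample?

C = 96

From N = M·C/R: C = N·R / M = 288·21 / 63 = 6048 / 63 = 96.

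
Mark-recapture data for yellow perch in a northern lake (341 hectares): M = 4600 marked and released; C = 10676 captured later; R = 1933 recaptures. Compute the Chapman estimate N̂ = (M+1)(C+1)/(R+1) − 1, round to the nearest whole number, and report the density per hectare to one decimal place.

density ≈ 74.5 yellow perch per hectare

N̂ = 4601·10677/1934 − 1 = 49124877/1934 − 1 ≈ 25399.7 → 25400
Density = N̂ / area = 25400 / 341 ≈ 74.49 → 74.5 per hectare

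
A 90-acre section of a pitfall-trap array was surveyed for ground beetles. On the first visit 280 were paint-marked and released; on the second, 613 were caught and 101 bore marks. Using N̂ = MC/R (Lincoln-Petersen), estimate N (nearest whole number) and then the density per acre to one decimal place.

density ≈ 18.9 ground beetles per acre

N̂ = 280·613/101 = 171640/101 ≈ 1699.4 → 1699
Density = N̂ / area = 1699 / 90 ≈ 18.88 → 18.9 per acre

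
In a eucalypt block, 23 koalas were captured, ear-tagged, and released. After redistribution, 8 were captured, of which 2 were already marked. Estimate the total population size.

The marked fraction in the recapture sample should equal the marked fraction in the population: 2/8 = 23/N.
N = (23 × 8) / 2 = 184 / 2 = 92

N = 92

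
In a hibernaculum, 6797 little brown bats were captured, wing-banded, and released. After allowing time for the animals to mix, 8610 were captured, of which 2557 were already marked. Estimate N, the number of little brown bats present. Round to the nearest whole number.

The marked fraction in the recapture sample should equal the marked fraction in the population: 2557/8610 = 6797/N.
N = (6797 × 8610) / 2557 = 58522170 / 2557 ≈ 22887.0 → 22887

N ≈ 22,887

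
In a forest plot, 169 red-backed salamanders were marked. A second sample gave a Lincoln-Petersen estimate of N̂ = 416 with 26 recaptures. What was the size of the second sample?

From N = M·C/R: C = N·R / M = 416·26 / 169 = 10816 / 169 = 64.

C = 64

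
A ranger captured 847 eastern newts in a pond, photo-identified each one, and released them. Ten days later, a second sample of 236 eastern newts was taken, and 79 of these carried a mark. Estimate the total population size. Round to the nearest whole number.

N = (847 × 236) / 79 = 199892 / 79 ≈ 2530.3 → 2530

N ≈ 2530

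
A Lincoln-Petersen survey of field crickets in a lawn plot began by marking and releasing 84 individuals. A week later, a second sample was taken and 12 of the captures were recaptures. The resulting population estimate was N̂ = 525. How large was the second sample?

C = 75

From N = M·C/R: C = N·R / M = 525·12 / 84 = 6300 / 84 = 75.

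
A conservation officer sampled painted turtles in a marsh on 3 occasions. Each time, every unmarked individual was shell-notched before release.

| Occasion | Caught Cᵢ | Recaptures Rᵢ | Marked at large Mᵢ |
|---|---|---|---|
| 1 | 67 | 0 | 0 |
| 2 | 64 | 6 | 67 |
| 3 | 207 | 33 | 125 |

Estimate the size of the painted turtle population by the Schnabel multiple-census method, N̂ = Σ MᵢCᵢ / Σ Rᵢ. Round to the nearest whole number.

N ≈ 773

Σ MᵢCᵢ = 0·67 + 67·64 + 125·207 = 0 + 4288 + 25875 = 30163
Σ Rᵢ = 0 + 6 + 33 = 39
N̂ = 30163 / 39 ≈ 773.4 → 773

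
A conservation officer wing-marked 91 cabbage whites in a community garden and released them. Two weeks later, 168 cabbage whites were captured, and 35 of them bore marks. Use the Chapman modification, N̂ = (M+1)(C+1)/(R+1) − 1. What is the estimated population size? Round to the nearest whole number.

N ≈ 431

N̂ = (91+1)(168+1)/(35+1) − 1 = 92·169/36 − 1
= 15548/36 − 1 ≈ 431.9 − 1 ≈ 430.9 → 431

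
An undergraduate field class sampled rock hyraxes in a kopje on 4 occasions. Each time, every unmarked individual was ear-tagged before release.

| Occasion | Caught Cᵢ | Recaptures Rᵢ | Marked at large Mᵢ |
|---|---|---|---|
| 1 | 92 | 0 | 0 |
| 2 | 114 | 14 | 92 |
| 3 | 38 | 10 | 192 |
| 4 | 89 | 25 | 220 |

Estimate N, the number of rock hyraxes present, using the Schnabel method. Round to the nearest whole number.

Σ MᵢCᵢ = 0·92 + 92·114 + 192·38 + 220·89 = 0 + 10488 + 7296 + 19580 = 37364
Σ Rᵢ = 0 + 14 + 10 + 25 = 49
N̂ = 37364 / 49 ≈ 762.5 → 763

N ≈ 763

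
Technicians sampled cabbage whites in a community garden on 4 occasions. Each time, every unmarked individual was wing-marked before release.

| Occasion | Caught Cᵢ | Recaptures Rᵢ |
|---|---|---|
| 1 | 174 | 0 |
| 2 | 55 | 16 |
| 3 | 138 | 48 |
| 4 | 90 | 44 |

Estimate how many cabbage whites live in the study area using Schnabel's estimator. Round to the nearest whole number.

Marked at large before each occasion: Mᵢ = Σⱼ<ᵢ (Cⱼ − Rⱼ) → M1=0, M2=174, M3=213, M4=303
Σ MᵢCᵢ = 0·174 + 174·55 + 213·138 + 303·90 = 0 + 9570 + 29394 + 27270 = 66234
Σ Rᵢ = 0 + 16 + 48 + 44 = 108
N̂ = 66234 / 108 ≈ 613.3 → 613

N ≈ 613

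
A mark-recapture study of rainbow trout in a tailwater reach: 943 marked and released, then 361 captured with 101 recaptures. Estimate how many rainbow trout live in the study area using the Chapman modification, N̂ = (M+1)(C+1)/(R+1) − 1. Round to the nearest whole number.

N̂ = (943+1)(361+1)/(101+1) − 1 = 944·362/102 − 1
= 341728/102 − 1 ≈ 3350.3 − 1 ≈ 3349.3 → 3349

N ≈ 3349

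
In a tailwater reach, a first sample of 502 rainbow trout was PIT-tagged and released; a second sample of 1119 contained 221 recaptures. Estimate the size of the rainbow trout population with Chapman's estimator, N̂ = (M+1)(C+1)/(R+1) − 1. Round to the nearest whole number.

N̂ = (502+1)(1119+1)/(221+1) − 1 = 503·1120/222 − 1
= 563360/222 − 1 ≈ 2537.7 − 1 ≈ 2536.7 → 2537

N ≈ 2537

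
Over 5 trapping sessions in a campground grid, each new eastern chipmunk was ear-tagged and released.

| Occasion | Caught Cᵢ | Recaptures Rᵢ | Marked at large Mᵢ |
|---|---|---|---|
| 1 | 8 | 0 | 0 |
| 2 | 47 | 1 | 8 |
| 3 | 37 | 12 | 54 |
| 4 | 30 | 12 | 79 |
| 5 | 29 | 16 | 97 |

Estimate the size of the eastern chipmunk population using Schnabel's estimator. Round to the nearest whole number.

Σ MᵢCᵢ = 0·8 + 8·47 + 54·37 + 79·30 + 97·29 = 0 + 376 + 1998 + 2370 + 2813 = 7557
Σ Rᵢ = 0 + 1 + 12 + 12 + 16 = 41
N̂ = 7557 / 41 ≈ 184.3 → 184

N ≈ 184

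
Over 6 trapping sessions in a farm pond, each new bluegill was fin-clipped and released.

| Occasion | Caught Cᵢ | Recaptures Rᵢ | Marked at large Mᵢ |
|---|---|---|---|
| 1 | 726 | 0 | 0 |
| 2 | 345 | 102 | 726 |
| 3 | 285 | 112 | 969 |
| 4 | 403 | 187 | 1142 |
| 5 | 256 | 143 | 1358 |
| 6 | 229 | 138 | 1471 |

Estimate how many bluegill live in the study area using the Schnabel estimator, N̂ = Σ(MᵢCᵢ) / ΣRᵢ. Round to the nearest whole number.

Σ MᵢCᵢ = 0·726 + 726·345 + 969·285 + 1142·403 + 1358·256 + 1471·229 = 0 + 250470 + 276165 + 460226 + 347648 + 336859 = 1671368
Σ Rᵢ = 0 + 102 + 112 + 187 + 143 + 138 = 682
N̂ = 1671368 / 682 ≈ 2450.7 → 2451

N ≈ 2451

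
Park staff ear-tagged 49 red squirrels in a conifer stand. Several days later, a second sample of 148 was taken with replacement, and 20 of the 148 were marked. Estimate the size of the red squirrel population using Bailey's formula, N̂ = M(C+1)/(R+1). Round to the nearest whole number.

N̂ = 49·(148+1)/(20+1) = 49·149/21 = 7301/21 ≈ 347.7 → 348

N ≈ 348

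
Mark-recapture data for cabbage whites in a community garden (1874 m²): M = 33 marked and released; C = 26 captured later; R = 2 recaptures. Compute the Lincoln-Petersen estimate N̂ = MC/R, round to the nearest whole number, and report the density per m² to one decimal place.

density ≈ 0.2 cabbage whites per m²

N̂ = 33·26/2 = 858/2 = 429
Density = N̂ / area = 429 / 1874 ≈ 0.23 → 0.2 per m²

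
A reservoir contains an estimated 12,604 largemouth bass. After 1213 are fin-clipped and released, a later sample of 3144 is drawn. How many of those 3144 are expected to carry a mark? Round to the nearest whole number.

expected recaptures ≈ 303

Expected recaptures E[R] = M·C / N.
E[R] = 1213 × 3144 / 12604 = 3813672 / 12604 ≈ 302.6 → 303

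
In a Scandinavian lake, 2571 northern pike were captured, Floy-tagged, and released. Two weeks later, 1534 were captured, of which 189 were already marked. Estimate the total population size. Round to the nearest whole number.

N ≈ 20,867

N = (2571 × 1534) / 189 = 3943914 / 189 ≈ 20867.3 → 20867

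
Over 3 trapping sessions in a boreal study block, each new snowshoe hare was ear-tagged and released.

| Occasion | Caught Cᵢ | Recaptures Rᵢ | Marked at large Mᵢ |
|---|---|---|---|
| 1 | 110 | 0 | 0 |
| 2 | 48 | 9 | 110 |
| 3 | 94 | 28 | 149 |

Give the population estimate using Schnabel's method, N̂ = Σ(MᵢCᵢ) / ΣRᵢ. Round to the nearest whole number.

N ≈ 521

Σ MᵢCᵢ = 0·110 + 110·48 + 149·94 = 0 + 5280 + 14006 = 19286
Σ Rᵢ = 0 + 9 + 28 = 37
N̂ = 19286 / 37 ≈ 521.2 → 521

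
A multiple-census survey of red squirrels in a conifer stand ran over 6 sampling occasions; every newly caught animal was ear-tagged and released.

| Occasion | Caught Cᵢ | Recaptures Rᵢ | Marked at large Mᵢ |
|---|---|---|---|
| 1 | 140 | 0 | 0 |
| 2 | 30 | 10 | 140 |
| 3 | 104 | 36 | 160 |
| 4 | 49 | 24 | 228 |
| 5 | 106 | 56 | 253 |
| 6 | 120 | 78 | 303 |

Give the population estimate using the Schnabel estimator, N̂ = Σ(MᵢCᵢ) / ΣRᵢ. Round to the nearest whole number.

Σ MᵢCᵢ = 0·140 + 140·30 + 160·104 + 228·49 + 253·106 + 303·120 = 0 + 4200 + 16640 + 11172 + 26818 + 36360 = 95190
Σ Rᵢ = 0 + 10 + 36 + 24 + 56 + 78 = 204
N̂ = 95190 / 204 ≈ 466.6 → 467

N ≈ 467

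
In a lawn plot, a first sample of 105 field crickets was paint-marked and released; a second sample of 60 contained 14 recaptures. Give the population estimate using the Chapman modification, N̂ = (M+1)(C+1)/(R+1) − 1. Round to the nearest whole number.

N ≈ 430

N̂ = (105+1)(60+1)/(14+1) − 1 = 106·61/15 − 1
= 6466/15 − 1 ≈ 431.1 − 1 ≈ 430.1 → 430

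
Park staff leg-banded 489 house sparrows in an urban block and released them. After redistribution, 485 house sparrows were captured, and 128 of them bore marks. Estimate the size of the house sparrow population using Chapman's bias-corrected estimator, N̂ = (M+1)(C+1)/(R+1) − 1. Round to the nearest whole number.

N̂ = (489+1)(485+1)/(128+1) − 1 = 490·486/129 − 1
= 238140/129 − 1 ≈ 1846.0 − 1 ≈ 1845.0 → 1845

N ≈ 1845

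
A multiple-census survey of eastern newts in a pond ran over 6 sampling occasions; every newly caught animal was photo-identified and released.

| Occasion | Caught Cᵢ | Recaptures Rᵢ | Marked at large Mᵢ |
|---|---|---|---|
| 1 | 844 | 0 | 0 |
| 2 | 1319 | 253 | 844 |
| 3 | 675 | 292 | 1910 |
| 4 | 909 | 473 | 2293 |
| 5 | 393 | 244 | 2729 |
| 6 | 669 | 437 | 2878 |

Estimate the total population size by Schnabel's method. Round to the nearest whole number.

Σ MᵢCᵢ = 0·844 + 844·1319 + 1910·675 + 2293·909 + 2729·393 + 2878·669 = 0 + 1113236 + 1289250 + 2084337 + 1072497 + 1925382 = 7484702
Σ Rᵢ = 0 + 253 + 292 + 473 + 244 + 437 = 1699
N̂ = 7484702 / 1699 ≈ 4405.4 → 4405

N ≈ 4405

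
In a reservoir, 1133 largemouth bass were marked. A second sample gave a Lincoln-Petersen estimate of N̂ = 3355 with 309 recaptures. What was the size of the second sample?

From N = M·C/R: C = N·R / M = 3355·309 / 1133 = 1036695 / 1133 = 915.

C = 915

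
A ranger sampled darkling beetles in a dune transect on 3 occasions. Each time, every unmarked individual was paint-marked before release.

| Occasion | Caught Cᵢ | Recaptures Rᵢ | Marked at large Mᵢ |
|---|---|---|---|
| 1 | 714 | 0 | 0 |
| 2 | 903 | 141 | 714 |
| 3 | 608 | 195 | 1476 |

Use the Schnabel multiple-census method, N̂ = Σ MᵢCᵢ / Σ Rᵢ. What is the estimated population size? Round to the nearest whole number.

Σ MᵢCᵢ = 0·714 + 714·903 + 1476·608 = 0 + 644742 + 897408 = 1542150
Σ Rᵢ = 0 + 141 + 195 = 336
N̂ = 1542150 / 336 ≈ 4589.7 → 4590

N ≈ 4590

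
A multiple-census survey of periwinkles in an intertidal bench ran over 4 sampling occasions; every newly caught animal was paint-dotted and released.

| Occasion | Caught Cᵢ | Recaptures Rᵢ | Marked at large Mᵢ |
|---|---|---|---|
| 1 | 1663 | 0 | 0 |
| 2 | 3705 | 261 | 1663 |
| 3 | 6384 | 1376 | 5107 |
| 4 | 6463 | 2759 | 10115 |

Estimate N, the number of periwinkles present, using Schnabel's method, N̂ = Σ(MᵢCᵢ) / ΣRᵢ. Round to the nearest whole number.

Σ MᵢCᵢ = 0·1663 + 1663·3705 + 5107·6384 + 10115·6463 = 0 + 6161415 + 32603088 + 65373245 = 104137748
Σ Rᵢ = 0 + 261 + 1376 + 2759 = 4396
N̂ = 104137748 / 4396 ≈ 23689.2 → 23689

N ≈ 23,689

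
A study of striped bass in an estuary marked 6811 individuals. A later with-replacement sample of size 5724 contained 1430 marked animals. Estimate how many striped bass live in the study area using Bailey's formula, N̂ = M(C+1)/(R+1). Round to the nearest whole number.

N ≈ 27,249

N̂ = 6811·(5724+1)/(1430+1) = 6811·5725/1431 = 38992975/1431 ≈ 27248.8 → 27249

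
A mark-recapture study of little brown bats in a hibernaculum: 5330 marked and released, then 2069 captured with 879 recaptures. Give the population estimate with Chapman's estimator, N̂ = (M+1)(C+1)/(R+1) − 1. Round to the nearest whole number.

N̂ = (5330+1)(2069+1)/(879+1) − 1 = 5331·2070/880 − 1
= 11035170/880 − 1 ≈ 12540.0 − 1 ≈ 12539.0 → 12539

N ≈ 12,539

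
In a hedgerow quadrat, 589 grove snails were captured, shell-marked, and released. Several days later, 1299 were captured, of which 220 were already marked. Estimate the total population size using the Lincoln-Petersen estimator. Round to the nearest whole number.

N ≈ 3478

If marked individuals mix randomly, R/C ≈ M/N, giving N ≈ M·C/R.
N = (589 × 1299) / 220 = 765111 / 220 ≈ 3477.8 → 3478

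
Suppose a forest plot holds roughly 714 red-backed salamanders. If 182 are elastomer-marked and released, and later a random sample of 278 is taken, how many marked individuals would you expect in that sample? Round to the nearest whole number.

Expected recaptures E[R] = M·C / N.
E[R] = 182 × 278 / 714 = 50596 / 714 ≈ 70.9 → 71

expected recaptures ≈ 71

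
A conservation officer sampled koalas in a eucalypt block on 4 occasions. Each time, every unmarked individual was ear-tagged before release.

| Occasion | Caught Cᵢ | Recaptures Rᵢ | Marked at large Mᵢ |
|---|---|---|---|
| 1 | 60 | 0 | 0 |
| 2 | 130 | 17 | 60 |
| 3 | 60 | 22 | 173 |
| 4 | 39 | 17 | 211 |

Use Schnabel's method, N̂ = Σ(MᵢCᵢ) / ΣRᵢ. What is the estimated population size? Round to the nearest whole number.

N ≈ 472

Σ MᵢCᵢ = 0·60 + 60·130 + 173·60 + 211·39 = 0 + 7800 + 10380 + 8229 = 26409
Σ Rᵢ = 0 + 17 + 22 + 17 = 56
N̂ = 26409 / 56 ≈ 471.6 → 472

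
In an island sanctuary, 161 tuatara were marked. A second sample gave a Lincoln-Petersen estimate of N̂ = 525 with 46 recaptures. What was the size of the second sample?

C = 150

From N = M·C/R: C = N·R / M = 525·46 / 161 = 24150 / 161 = 150.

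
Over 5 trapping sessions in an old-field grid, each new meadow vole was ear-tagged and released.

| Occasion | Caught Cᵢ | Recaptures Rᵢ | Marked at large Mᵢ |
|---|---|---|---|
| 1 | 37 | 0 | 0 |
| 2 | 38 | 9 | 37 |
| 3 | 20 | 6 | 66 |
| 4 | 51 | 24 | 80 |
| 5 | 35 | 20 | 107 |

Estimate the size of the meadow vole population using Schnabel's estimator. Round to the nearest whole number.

Σ MᵢCᵢ = 0·37 + 37·38 + 66·20 + 80·51 + 107·35 = 0 + 1406 + 1320 + 4080 + 3745 = 10551
Σ Rᵢ = 0 + 9 + 6 + 24 + 20 = 59
N̂ = 10551 / 59 ≈ 178.8 → 179

N ≈ 179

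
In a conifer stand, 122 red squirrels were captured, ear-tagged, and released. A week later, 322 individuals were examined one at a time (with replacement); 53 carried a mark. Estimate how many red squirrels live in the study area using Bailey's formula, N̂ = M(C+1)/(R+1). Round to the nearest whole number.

N̂ = 122·(322+1)/(53+1) = 122·323/54 = 39406/54 ≈ 729.7 → 730

N ≈ 730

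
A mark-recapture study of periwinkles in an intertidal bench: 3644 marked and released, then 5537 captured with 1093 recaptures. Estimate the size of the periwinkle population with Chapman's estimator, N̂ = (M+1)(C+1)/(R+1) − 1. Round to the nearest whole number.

N ≈ 18,451

N̂ = (3644+1)(5537+1)/(1093+1) − 1 = 3645·5538/1094 − 1
= 20186010/1094 − 1 ≈ 18451.6 − 1 ≈ 18450.6 → 18451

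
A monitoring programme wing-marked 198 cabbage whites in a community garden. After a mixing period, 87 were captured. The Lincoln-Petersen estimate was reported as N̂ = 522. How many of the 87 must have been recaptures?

R = 33

From N = M·C/R: R = M·C / N = 198·87 / 522 = 17226 / 522 = 33.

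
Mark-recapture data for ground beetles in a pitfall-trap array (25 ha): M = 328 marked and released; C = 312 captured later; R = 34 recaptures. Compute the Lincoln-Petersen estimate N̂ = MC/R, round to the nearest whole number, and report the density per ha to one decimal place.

N̂ = 328·312/34 = 102336/34 ≈ 3009.9 → 3010
Density = N̂ / area = 3010 / 25 ≈ 120.40 → 120.4 per ha

density ≈ 120.4 ground beetles per ha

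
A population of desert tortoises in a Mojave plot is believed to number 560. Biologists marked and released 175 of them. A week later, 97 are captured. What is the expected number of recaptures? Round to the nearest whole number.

expected recaptures ≈ 30

Expected recaptures E[R] = M·C / N.
E[R] = 175 × 97 / 560 = 16975 / 560 ≈ 30.3 → 30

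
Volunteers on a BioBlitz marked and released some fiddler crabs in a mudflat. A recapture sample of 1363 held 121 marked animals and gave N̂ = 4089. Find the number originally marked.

M = 363

From N = M·C/R: M = N·R / C = 4089·121 / 1363 = 494769 / 1363 = 363.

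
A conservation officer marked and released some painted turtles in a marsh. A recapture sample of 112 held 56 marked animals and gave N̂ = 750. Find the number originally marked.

From N = M·C/R: M = N·R / C = 750·56 / 112 = 42000 / 112 = 375.

M = 375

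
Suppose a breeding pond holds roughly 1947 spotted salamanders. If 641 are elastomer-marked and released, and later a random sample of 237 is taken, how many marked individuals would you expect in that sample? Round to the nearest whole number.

The marked fraction of the population is 641/1947, so in a sample of 237 expect C·(M/N) marked.
E[R] = 641 × 237 / 1947 = 151917 / 1947 ≈ 78.0 → 78

expected recaptures ≈ 78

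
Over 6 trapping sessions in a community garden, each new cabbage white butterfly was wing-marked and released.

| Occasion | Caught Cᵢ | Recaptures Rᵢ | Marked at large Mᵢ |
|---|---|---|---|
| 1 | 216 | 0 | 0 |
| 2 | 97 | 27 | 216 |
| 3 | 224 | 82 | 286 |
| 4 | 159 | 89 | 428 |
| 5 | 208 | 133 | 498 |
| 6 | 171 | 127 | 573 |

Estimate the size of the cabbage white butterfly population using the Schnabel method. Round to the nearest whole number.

N ≈ 774

Σ MᵢCᵢ = 0·216 + 216·97 + 286·224 + 428·159 + 498·208 + 573·171 = 0 + 20952 + 64064 + 68052 + 103584 + 97983 = 354635
Σ Rᵢ = 0 + 27 + 82 + 89 + 133 + 127 = 458
N̂ = 354635 / 458 ≈ 774.3 → 774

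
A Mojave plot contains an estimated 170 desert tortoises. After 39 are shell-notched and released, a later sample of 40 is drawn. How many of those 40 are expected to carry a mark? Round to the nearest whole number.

expected recaptures ≈ 9

Expected recaptures E[R] = M·C / N.
E[R] = 39 × 40 / 170 = 1560 / 170 ≈ 9.2 → 9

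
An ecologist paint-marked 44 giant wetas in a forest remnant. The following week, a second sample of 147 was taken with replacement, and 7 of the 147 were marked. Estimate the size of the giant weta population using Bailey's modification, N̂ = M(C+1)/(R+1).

N = 814

N̂ = 44·(147+1)/(7+1) = 44·148/8 = 6512/8 = 814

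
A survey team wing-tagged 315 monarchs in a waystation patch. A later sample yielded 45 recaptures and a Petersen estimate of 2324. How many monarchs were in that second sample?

C = 332

From N = M·C/R: C = N·R / M = 2324·45 / 315 = 104580 / 315 = 332.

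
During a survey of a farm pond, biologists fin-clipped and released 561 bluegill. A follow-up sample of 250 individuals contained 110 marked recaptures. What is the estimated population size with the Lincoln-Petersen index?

Lincoln-Petersen assumes M/N = R/C, so N = M·C / R.
N = (561 × 250) / 110 = 140250 / 110 = 1275

N = 1275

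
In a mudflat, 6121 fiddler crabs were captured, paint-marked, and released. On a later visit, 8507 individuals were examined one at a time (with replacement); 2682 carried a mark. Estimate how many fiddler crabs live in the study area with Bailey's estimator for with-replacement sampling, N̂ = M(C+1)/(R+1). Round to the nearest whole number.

N ≈ 19,410

N̂ = 6121·(8507+1)/(2682+1) = 6121·8508/2683 = 52077468/2683 ≈ 19410.2 → 19410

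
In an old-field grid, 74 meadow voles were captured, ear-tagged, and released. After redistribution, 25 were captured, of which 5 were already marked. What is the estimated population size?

The marked fraction in the recapture sample should equal the marked fraction in the population: 5/25 = 74/N.
N = (74 × 25) / 5 = 1850 / 5 = 370

N = 370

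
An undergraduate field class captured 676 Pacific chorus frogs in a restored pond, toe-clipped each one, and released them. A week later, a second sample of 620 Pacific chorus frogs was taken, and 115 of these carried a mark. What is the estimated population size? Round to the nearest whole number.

Lincoln-Petersen assumes M/N = R/C, so N = M·C / R.
N = (676 × 620) / 115 = 419120 / 115 ≈ 3644.5 → 3645

N ≈ 3645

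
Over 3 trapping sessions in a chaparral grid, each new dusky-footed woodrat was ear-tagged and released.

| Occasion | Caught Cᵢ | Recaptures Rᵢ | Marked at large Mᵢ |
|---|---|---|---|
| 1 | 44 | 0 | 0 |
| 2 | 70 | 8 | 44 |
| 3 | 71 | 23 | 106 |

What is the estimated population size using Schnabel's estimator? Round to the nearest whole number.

Σ MᵢCᵢ = 0·44 + 44·70 + 106·71 = 0 + 3080 + 7526 = 10606
Σ Rᵢ = 0 + 8 + 23 = 31
N̂ = 10606 / 31 ≈ 342.1 → 342

N ≈ 342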